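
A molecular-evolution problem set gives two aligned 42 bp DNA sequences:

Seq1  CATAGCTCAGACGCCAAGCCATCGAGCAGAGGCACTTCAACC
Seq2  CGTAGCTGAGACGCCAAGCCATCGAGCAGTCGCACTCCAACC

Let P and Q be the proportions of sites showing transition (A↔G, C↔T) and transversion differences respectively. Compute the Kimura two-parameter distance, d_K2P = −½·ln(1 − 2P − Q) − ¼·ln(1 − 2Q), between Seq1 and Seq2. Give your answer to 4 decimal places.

The sequences differ at positions 2 (A/G, transition), 8 (C/G, transversion), 30 (A/T, transversion), 31 (G/C, transversion), 37 (T/C, transition).
Of the 5 differences, 2 transitions and 3 transversions over 42 sites: P = 2/42 = 0.047619, Q = 3/42 = 0.071429.
d = −0.5·ln(0.833333) − 0.25·ln(0.857142) = −0.5·(-0.182322) − 0.25·(-0.154152) = 0.1297.

0.1297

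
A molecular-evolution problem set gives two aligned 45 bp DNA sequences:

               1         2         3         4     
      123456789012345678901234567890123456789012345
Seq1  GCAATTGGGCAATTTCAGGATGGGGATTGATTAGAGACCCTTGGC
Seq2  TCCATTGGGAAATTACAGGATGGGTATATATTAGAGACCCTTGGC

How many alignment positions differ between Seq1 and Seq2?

7

Differing sites — 1:G/T; 3:A/C; 10:C/A; 15:T/A; 25:G/T; 28:T/A; 29:G/T.
That gives 7 mismatches out of 45 aligned sites, so the Hamming distance is 7.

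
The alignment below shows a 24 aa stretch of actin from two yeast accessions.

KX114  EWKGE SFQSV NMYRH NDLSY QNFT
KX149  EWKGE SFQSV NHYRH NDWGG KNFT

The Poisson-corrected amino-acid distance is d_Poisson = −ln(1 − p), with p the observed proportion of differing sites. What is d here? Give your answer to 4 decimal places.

Differing sites — 12:M/H; 18:L/W; 19:S/G; 20:Y/G; 21:Q/K.
p = 5/24 = 0.208333.
d = −ln(1 − 0.208333) = −ln(0.791667) = 0.2336.

0.2336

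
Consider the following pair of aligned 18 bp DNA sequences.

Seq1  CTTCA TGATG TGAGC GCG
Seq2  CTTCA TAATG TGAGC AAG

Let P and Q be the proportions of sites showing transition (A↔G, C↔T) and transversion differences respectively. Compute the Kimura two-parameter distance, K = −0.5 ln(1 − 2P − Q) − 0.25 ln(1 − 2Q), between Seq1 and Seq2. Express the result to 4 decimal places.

Differing sites — 7:G/A (Ti); 16:G/A (Ti); 17:C/A (Tv).
Of the 3 differences, 2 transitions and 1 transversion over 18 sites: P = 2/18 = 0.111111, Q = 1/18 = 0.055556.
d = −0.5·ln(0.722222) − 0.25·ln(0.888888) = −0.5·(-0.325423) − 0.25·(-0.117784) = 0.1922.

0.1922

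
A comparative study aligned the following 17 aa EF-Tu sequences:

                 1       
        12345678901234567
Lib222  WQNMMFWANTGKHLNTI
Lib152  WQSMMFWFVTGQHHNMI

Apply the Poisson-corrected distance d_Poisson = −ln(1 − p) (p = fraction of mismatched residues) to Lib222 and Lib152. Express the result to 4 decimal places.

0.4353

The sequences differ at positions 3 (N/S), 8 (A/F), 9 (N/V), 12 (K/Q), 14 (L/H), 16 (T/M).
p = 6/17 = 0.352941.
d = −ln(1 − 0.352941) = −ln(0.647059) = 0.4353.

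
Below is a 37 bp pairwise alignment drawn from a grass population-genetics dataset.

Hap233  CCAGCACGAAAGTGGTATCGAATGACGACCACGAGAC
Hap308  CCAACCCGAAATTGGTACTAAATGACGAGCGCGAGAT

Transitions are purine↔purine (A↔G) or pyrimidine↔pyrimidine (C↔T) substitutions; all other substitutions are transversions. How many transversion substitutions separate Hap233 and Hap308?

3

Differing sites — 4:G/A (Ti); 6:A/C (Tv); 12:G/T (Tv); 18:T/C (Ti); 19:C/T (Ti); 20:G/A (Ti); 29:C/G (Tv); 31:A/G (Ti); 37:C/T (Ti).
Of the 9 differences, 6 transitions and 3 transversions, so the answer is 3.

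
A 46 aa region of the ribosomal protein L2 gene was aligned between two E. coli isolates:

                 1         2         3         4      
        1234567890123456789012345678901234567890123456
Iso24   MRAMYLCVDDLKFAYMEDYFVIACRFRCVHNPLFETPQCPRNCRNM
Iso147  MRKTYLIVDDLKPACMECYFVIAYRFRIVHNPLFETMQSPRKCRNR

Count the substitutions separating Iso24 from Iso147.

The sequences differ at positions 3 (A/K), 4 (M/T), 7 (C/I), 13 (F/P), 15 (Y/C), 18 (D/C), 24 (C/Y), 28 (C/I), 37 (P/M), 39 (C/S), 42 (N/K), 46 (M/R).
That gives 12 mismatches out of 46 aligned sites, so the Hamming distance is 12.

12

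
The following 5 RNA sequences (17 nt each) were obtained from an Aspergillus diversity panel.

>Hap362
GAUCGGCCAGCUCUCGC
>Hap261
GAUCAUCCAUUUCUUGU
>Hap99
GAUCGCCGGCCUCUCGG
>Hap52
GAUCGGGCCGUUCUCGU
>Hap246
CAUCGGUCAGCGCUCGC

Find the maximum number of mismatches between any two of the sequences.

Pairwise Hamming distances:
  Hap362 vs Hap261: 6
  Hap362 vs Hap99: 5
  Hap362 vs Hap52: 4
  Hap362 vs Hap246: 3
  Hap261 vs Hap99: 8
  Hap261 vs Hap52: 6
  Hap261 vs Hap246: 9
  Hap99 vs Hap52: 7
  Hap99 vs Hap246: 8
  Hap52 vs Hap246: 6
The largest is 9, between Hap261 and Hap246.

9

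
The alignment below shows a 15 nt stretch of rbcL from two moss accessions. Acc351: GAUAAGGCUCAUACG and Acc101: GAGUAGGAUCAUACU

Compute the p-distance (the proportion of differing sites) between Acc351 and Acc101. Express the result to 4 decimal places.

Differing sites — 3:U/G; 4:A/U; 8:C/A; 15:G/U.
There are 4 differences over 15 sites, so p = 4/15 = 0.2667.

0.2667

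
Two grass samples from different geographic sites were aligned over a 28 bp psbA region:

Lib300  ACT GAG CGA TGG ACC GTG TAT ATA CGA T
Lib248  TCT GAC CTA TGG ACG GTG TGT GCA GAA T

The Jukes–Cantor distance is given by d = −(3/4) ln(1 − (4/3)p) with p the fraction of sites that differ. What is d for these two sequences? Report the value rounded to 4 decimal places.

0.4197

Mismatches occur at site 1 (A→T), site 6 (G→C), site 8 (G→T), site 15 (C→G), site 20 (A→G), site 22 (A→G), site 23 (T→C), site 25 (C→G), site 26 (G→A).
p = 9/28 = 0.321429.
d = −0.75 · ln(1 − (4/3)·0.321429) = −0.75 · ln(0.571428) = −0.75 · (-0.559617) = 0.4197.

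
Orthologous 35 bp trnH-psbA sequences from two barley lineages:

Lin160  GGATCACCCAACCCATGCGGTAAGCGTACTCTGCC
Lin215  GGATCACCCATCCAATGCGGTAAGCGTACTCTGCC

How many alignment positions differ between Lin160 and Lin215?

2

Differing sites — 11:A/T; 14:C/A.
That gives 2 mismatches out of 35 aligned sites, so the Hamming distance is 2.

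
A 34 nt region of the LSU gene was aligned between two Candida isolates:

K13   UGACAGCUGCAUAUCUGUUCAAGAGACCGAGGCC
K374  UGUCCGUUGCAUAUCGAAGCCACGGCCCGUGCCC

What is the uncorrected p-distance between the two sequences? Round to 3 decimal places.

0.382

The sequences differ at positions 3 (A/U), 5 (A/C), 7 (C/U), 16 (U/G), 17 (G/A), 18 (U/A), 19 (U/G), 21 (A/C), 23 (G/C), 24 (A/G), 26 (A/C), 30 (A/U), 32 (G/C).
There are 13 differences over 34 sites, so p = 13/34 = 0.382.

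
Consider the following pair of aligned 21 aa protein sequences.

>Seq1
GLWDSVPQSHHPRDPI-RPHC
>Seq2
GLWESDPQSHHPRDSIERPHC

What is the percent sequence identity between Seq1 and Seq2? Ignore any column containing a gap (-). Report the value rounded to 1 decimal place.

85.0%

Excluding the 1 gap column leaves 20 comparable sites.
The sequences differ at positions 4 (D/E), 6 (V/D), 15 (P/S).
17 of the 20 comparable sites match, so the percent identity is 17/20 × 100 = 85.0%.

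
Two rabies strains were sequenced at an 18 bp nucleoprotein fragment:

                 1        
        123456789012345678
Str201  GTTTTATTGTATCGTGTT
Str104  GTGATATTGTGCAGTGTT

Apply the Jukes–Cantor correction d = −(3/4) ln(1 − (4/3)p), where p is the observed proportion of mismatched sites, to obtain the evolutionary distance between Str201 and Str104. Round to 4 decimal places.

0.3470

The sequences differ at positions 3 (T/G), 4 (T/A), 11 (A/G), 12 (T/C), 13 (C/A).
p = 5/18 = 0.277778.
d = −0.75 · ln(1 − (4/3)·0.277778) = −0.75 · ln(0.629629) = −0.75 · (-0.462625) = 0.3470.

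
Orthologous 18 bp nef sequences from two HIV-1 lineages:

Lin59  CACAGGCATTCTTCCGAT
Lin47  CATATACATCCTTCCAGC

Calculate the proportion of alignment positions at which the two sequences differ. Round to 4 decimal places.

Mismatches occur at site 3 (C→T), site 5 (G→T), site 6 (G→A), site 10 (T→C), site 16 (G→A), site 17 (A→G), site 18 (T→C).
There are 7 differences over 18 sites, so p = 7/18 = 0.3889.

0.3889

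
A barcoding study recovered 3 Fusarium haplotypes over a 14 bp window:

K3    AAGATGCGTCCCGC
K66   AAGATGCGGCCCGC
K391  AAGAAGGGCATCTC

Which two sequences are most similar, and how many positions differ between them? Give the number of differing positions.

1

Pairwise Hamming distances:
  K3 vs K66: 1
  K3 vs K391: 6
  K66 vs K391: 6
The smallest is 1, between K3 and K66.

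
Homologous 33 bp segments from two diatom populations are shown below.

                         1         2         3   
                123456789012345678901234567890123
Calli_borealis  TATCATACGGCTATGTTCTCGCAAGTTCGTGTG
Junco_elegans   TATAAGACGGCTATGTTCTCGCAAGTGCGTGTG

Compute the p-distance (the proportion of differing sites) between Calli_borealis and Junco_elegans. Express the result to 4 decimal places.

0.0909

Mismatches occur at site 4 (C↔A), site 6 (T↔G), site 27 (T↔G).
There are 3 differences over 33 sites, so p = 3/33 = 0.0909.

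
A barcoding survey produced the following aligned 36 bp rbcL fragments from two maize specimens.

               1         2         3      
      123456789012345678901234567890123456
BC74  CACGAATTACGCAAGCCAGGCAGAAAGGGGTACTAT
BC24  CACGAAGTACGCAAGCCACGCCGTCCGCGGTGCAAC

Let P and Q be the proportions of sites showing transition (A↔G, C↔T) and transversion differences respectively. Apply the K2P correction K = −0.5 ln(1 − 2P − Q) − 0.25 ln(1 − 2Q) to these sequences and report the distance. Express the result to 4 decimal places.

Mismatches occur at site 7 (T↔G, transversion), site 19 (G↔C, transversion), site 22 (A↔C, transversion), site 24 (A↔T, transversion), site 25 (A↔C, transversion), site 26 (A↔C, transversion), site 28 (G↔C, transversion), site 32 (A↔G, transition), site 34 (T↔A, transversion), site 36 (T↔C, transition).
Of the 10 differences, 2 transitions and 8 transversions over 36 sites: P = 2/36 = 0.055556, Q = 8/36 = 0.222222.
d = −0.5·ln(0.666666) − 0.25·ln(0.555556) = −0.5·(-0.405466) − 0.25·(-0.587786) = 0.3497.

0.3497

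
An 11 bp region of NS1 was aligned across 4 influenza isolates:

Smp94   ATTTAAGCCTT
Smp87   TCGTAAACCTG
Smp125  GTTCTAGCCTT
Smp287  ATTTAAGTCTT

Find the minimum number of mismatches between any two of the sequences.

Pairwise Hamming distances:
  Smp94 vs Smp87: 5
  Smp94 vs Smp125: 3
  Smp94 vs Smp287: 1
  Smp87 vs Smp125: 7
  Smp87 vs Smp287: 6
  Smp125 vs Smp287: 4
The smallest is 1, between Smp94 and Smp287.

1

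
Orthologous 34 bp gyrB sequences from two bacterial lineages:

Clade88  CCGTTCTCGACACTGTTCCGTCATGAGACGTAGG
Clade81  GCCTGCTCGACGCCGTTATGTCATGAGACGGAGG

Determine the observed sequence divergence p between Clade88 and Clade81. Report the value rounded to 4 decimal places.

0.2353

The sequences differ at positions 1 (C/G), 3 (G/C), 5 (T/G), 12 (A/G), 14 (T/C), 18 (C/A), 19 (C/T), 31 (T/G).
There are 8 differences over 34 sites, so p = 8/34 = 0.2353.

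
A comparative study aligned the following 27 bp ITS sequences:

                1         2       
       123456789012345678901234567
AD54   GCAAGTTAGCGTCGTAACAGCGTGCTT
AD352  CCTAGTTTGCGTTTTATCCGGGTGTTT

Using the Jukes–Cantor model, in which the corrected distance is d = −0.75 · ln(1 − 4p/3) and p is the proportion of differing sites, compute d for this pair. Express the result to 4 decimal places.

0.4408

Mismatches occur at site 1 (G/C), site 3 (A/T), site 8 (A/T), site 13 (C/T), site 14 (G/T), site 17 (A/T), site 19 (A/C), site 21 (C/G), site 25 (C/T).
p = 9/27 = 0.333333.
d = −0.75 · ln(1 − (4/3)·0.333333) = −0.75 · ln(0.555556) = −0.75 · (-0.587786) = 0.4408.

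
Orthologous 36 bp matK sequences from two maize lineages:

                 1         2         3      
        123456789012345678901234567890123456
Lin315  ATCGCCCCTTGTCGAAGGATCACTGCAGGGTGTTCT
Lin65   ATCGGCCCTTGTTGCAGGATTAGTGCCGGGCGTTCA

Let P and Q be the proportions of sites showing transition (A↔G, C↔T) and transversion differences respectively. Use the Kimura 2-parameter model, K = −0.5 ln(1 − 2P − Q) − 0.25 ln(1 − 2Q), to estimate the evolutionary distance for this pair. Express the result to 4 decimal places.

0.2637

The sequences differ at positions 5 (C/G, transversion), 13 (C/T, transition), 15 (A/C, transversion), 21 (C/T, transition), 23 (C/G, transversion), 27 (A/C, transversion), 31 (T/C, transition), 36 (T/A, transversion).
Of the 8 differences, 3 transitions and 5 transversions over 36 sites: P = 3/36 = 0.083333, Q = 5/36 = 0.138889.
d = −0.5·ln(0.694445) − 0.25·ln(0.722222) = −0.5·(-0.364642) − 0.25·(-0.325423) = 0.2637.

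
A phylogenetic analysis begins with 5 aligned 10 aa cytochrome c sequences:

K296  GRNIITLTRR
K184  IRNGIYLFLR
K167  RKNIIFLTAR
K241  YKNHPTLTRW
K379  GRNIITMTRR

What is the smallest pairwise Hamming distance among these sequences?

1

Pairwise Hamming distances:
  K296 vs K184: 5
  K296 vs K167: 4
  K296 vs K241: 5
  K296 vs K379: 1
  K184 vs K167: 6
  K184 vs K241: 8
  K184 vs K379: 6
  K167 vs K241: 6
  K167 vs K379: 5
  K241 vs K379: 6
The smallest is 1, between K296 and K379.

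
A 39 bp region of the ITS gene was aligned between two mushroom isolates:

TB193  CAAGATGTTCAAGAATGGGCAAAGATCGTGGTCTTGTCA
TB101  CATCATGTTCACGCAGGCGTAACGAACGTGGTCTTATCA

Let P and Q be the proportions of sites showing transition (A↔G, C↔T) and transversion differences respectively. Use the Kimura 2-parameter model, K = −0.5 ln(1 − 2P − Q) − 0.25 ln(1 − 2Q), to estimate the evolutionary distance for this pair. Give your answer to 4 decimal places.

Differing sites — 3:A/T (Tv); 4:G/C (Tv); 12:A/C (Tv); 14:A/C (Tv); 16:T/G (Tv); 18:G/C (Tv); 20:C/T (Ti); 23:A/C (Tv); 26:T/A (Tv); 36:G/A (Ti).
Of the 10 differences, 2 transitions and 8 transversions over 39 sites: P = 2/39 = 0.051282, Q = 8/39 = 0.205128.
d = −0.5·ln(0.692308) − 0.25·ln(0.589744) = −0.5·(-0.367724) − 0.25·(-0.528067) = 0.3159.

0.3159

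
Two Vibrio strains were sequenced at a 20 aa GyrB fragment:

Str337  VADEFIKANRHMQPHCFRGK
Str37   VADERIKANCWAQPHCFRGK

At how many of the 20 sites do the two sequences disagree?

The sequences differ at positions 5 (F/R), 10 (R/C), 11 (H/W), 12 (M/A).
That gives 4 mismatches out of 20 aligned sites, so the Hamming distance is 4.

4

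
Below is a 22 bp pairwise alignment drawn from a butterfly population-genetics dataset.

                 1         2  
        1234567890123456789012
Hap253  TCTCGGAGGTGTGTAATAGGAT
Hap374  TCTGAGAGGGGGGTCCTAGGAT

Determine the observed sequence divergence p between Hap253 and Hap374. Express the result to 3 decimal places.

Differing sites — 4:C/G; 5:G/A; 10:T/G; 12:T/G; 15:A/C; 16:A/C.
There are 6 differences over 22 sites, so p = 6/22 = 0.273.

0.273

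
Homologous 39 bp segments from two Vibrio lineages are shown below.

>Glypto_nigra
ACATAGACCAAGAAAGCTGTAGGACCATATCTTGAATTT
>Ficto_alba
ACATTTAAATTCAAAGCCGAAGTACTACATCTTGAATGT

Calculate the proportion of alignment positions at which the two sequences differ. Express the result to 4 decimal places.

0.3333

The sequences differ at positions 5 (A/T), 6 (G/T), 8 (C/A), 9 (C/A), 10 (A/T), 11 (A/T), 12 (G/C), 18 (T/C), 20 (T/A), 23 (G/T), 26 (C/T), 28 (T/C), 38 (T/G).
There are 13 differences over 39 sites, so p = 13/39 = 0.3333.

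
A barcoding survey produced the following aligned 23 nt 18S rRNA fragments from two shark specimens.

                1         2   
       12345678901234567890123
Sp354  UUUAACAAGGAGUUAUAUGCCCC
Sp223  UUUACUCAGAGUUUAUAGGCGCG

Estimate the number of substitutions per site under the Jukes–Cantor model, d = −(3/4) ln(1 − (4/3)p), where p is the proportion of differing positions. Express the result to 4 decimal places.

The sequences differ at positions 5 (A/C), 6 (C/U), 7 (A/C), 10 (G/A), 11 (A/G), 12 (G/U), 18 (U/G), 21 (C/G), 23 (C/G).
p = 9/23 = 0.391304.
d = −0.75 · ln(1 − (4/3)·0.391304) = −0.75 · ln(0.478261) = −0.75 · (-0.737599) = 0.5532.

0.5532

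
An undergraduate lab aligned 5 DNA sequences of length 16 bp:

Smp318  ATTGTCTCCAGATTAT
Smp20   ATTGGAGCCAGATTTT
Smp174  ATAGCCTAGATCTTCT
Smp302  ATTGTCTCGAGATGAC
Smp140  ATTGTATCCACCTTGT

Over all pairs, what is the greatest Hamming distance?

Pairwise Hamming distances:
  Smp318 vs Smp20: 4
  Smp318 vs Smp174: 7
  Smp318 vs Smp302: 3
  Smp318 vs Smp140: 4
  Smp20 vs Smp174: 9
  Smp20 vs Smp302: 7
  Smp20 vs Smp140: 5
  Smp174 vs Smp302: 8
  Smp174 vs Smp140: 7
  Smp302 vs Smp140: 7
The largest is 9, between Smp20 and Smp174.

9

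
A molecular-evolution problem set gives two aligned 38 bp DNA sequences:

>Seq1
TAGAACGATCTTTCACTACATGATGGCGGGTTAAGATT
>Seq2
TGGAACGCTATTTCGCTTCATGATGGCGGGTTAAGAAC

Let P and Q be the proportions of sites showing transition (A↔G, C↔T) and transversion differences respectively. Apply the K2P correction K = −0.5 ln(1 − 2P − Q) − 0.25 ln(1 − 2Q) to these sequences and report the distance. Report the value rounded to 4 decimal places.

0.2118

Mismatches occur at site 2 (A↔G, transition), site 8 (A↔C, transversion), site 10 (C↔A, transversion), site 15 (A↔G, transition), site 18 (A↔T, transversion), site 37 (T↔A, transversion), site 38 (T↔C, transition).
Of the 7 differences, 3 transitions and 4 transversions over 38 sites: P = 3/38 = 0.078947, Q = 4/38 = 0.105263.
d = −0.5·ln(0.736843) − 0.25·ln(0.789474) = −0.5·(-0.305380) − 0.25·(-0.236388) = 0.2118.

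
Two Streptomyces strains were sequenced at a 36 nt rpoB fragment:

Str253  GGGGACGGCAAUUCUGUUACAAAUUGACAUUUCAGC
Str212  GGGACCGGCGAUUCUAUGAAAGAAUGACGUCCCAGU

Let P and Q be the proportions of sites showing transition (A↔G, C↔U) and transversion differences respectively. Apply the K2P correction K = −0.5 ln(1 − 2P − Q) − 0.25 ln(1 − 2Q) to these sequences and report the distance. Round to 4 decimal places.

The sequences differ at positions 4 (G/A, transition), 5 (A/C, transversion), 10 (A/G, transition), 16 (G/A, transition), 18 (U/G, transversion), 20 (C/A, transversion), 22 (A/G, transition), 24 (U/A, transversion), 29 (A/G, transition), 31 (U/C, transition), 32 (U/C, transition), 36 (C/U, transition).
Of the 12 differences, 8 transitions and 4 transversions over 36 sites: P = 8/36 = 0.222222, Q = 4/36 = 0.111111.
d = −0.5·ln(0.444445) − 0.25·ln(0.777778) = −0.5·(-0.810929) − 0.25·(-0.251314) = 0.4683.

0.4683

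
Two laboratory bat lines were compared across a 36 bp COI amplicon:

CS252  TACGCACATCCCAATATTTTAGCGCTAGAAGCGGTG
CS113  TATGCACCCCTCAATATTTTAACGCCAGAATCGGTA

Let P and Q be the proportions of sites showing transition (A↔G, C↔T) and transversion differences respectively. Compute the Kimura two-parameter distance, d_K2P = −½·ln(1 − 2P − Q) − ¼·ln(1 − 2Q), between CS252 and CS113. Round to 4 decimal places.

0.2757

Mismatches occur at site 3 (C/T, transition), site 8 (A/C, transversion), site 9 (T/C, transition), site 11 (C/T, transition), site 22 (G/A, transition), site 26 (T/C, transition), site 31 (G/T, transversion), site 36 (G/A, transition).
Of the 8 differences, 6 transitions and 2 transversions over 36 sites: P = 6/36 = 0.166667, Q = 2/36 = 0.055556.
d = −0.5·ln(0.611110) − 0.25·ln(0.888888) = −0.5·(-0.492478) − 0.25·(-0.117784) = 0.2757.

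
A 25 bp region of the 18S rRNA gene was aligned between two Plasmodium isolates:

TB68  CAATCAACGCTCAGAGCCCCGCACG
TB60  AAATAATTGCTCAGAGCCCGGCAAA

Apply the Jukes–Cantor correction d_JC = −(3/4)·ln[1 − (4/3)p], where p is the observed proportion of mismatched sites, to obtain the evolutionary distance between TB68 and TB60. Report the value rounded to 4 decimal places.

0.3505

Differing sites — 1:C/A; 5:C/A; 7:A/T; 8:C/T; 20:C/G; 24:C/A; 25:G/A.
p = 7/25 = 0.280000.
d = −0.75 · ln(1 − (4/3)·0.280000) = −0.75 · ln(0.626667) = −0.75 · (-0.467340) = 0.3505.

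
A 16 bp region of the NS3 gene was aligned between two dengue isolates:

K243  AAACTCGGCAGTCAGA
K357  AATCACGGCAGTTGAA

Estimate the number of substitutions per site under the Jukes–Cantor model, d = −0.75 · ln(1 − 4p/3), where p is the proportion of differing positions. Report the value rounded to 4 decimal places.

0.4042

The sequences differ at positions 3 (A/T), 5 (T/A), 13 (C/T), 14 (A/G), 15 (G/A).
p = 5/16 = 0.312500.
d = −0.75 · ln(1 − (4/3)·0.312500) = −0.75 · ln(0.583333) = −0.75 · (-0.538997) = 0.4042.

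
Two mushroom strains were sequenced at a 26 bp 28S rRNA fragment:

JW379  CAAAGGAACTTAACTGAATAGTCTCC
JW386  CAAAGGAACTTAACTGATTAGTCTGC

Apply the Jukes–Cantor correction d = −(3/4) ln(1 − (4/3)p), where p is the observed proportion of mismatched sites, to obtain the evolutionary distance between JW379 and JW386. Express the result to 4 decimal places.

Differing sites — 18:A/T; 25:C/G.
p = 2/26 = 0.076923.
d = −0.75 · ln(1 − (4/3)·0.076923) = −0.75 · ln(0.897436) = −0.75 · (-0.108213) = 0.0812.

0.0812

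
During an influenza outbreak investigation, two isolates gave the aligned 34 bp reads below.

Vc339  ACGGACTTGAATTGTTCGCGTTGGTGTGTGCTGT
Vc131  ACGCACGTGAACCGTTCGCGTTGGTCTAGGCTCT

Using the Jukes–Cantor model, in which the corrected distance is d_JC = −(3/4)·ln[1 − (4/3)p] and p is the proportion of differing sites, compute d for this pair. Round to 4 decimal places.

Differing sites — 4:G/C; 7:T/G; 12:T/C; 13:T/C; 26:G/C; 28:G/A; 29:T/G; 33:G/C.
p = 8/34 = 0.235294.
d = −0.75 · ln(1 − (4/3)·0.235294) = −0.75 · ln(0.686275) = −0.75 · (-0.376477) = 0.2824.

0.2824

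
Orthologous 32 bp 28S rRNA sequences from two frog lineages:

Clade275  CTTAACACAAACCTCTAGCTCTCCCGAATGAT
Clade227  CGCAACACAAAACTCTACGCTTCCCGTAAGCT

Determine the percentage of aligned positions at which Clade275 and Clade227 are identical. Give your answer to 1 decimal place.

Differing sites — 2:T/G; 3:T/C; 12:C/A; 18:G/C; 19:C/G; 20:T/C; 21:C/T; 27:A/T; 29:T/A; 31:A/C.
22 of the 32 sites match, so the percent identity is 22/32 × 100 = 68.8%.

68.8%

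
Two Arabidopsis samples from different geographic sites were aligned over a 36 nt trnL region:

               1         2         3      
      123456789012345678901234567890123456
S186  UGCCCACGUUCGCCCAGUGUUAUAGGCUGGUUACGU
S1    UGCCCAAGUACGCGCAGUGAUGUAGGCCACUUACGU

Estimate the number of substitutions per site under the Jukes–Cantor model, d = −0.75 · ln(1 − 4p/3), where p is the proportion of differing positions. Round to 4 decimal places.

0.2635

Mismatches occur at site 7 (C/A), site 10 (U/A), site 14 (C/G), site 20 (U/A), site 22 (A/G), site 28 (U/C), site 29 (G/A), site 30 (G/C).
p = 8/36 = 0.222222.
d = −0.75 · ln(1 − (4/3)·0.222222) = −0.75 · ln(0.703704) = −0.75 · (-0.351397) = 0.2635.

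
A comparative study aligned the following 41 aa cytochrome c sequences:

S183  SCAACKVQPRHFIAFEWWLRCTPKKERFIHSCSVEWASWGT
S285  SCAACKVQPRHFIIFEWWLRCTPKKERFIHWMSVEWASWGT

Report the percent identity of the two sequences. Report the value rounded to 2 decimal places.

Mismatches occur at site 14 (A/I), site 31 (S/W), site 32 (C/M).
38 of the 41 sites match, so the percent identity is 38/41 × 100 = 92.68%.

92.68%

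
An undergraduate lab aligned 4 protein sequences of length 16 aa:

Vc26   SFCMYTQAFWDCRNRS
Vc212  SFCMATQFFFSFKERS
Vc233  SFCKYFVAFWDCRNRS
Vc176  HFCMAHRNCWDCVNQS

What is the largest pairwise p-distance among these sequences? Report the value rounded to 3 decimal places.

0.688

Pairwise Hamming distances:
  Vc26 vs Vc212: 7
  Vc26 vs Vc233: 3
  Vc26 vs Vc176: 8
  Vc212 vs Vc233: 10
  Vc212 vs Vc176: 11
  Vc233 vs Vc176: 9
The largest is 11 mismatches, between Vc212 and Vc176; p = 11/16 = 0.688.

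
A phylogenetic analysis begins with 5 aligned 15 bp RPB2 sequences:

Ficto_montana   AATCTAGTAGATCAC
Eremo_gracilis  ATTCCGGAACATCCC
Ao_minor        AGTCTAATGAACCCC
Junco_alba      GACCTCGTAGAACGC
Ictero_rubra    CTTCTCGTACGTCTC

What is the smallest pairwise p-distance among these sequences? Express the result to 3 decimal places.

Pairwise Hamming distances:
  Ficto_montana vs Eremo_gracilis: 6
  Ficto_montana vs Ao_minor: 6
  Ficto_montana vs Junco_alba: 5
  Ficto_montana vs Ictero_rubra: 6
  Eremo_gracilis vs Ao_minor: 8
  Eremo_gracilis vs Junco_alba: 9
  Eremo_gracilis vs Ictero_rubra: 6
  Ao_minor vs Junco_alba: 9
  Ao_minor vs Ictero_rubra: 9
  Junco_alba vs Ictero_rubra: 7
The smallest is 5 mismatches, between Ficto_montana and Junco_alba; p = 5/15 = 0.333.

0.333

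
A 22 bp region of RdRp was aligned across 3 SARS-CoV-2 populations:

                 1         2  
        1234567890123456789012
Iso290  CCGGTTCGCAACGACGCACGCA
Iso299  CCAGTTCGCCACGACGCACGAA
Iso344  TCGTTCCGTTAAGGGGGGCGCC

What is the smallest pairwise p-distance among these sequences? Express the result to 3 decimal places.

Pairwise Hamming distances:
  Iso290 vs Iso299: 3
  Iso290 vs Iso344: 11
  Iso299 vs Iso344: 13
The smallest is 3 mismatches, between Iso290 and Iso299; p = 3/22 = 0.136.

0.136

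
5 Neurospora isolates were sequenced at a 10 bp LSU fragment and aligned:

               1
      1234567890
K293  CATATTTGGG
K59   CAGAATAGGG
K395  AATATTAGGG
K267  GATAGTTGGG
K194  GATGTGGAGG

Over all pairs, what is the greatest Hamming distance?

Pairwise Hamming distances:
  K293 vs K59: 3
  K293 vs K395: 2
  K293 vs K267: 2
  K293 vs K194: 5
  K59 vs K395: 3
  K59 vs K267: 4
  K59 vs K194: 7
  K395 vs K267: 3
  K395 vs K194: 5
  K267 vs K194: 5
The largest is 7, between K59 and K194.

7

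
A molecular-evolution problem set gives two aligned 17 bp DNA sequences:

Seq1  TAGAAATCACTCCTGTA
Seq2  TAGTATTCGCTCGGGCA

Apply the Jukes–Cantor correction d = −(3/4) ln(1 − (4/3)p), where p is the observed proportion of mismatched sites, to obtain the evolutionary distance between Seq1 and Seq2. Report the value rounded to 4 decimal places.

0.4770

Differing sites — 4:A/T; 6:A/T; 9:A/G; 13:C/G; 14:T/G; 16:T/C.
p = 6/17 = 0.352941.
d = −0.75 · ln(1 − (4/3)·0.352941) = −0.75 · ln(0.529412) = −0.75 · (-0.635988) = 0.4770.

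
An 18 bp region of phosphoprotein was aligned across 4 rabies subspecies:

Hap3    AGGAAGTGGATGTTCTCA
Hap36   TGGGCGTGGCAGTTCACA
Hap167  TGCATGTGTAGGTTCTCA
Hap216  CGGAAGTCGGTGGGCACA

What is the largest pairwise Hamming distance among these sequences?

Pairwise Hamming distances:
  Hap3 vs Hap36: 6
  Hap3 vs Hap167: 5
  Hap3 vs Hap216: 6
  Hap36 vs Hap167: 7
  Hap36 vs Hap216: 8
  Hap167 vs Hap216: 10
The largest is 10, between Hap167 and Hap216.

10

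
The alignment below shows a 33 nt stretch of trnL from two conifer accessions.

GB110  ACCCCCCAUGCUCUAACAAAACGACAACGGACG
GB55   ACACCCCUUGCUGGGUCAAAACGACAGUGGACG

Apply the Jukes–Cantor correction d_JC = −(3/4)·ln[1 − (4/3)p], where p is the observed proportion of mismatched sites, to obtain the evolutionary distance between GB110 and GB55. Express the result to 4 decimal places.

0.2928

Mismatches occur at site 3 (C→A), site 8 (A→U), site 13 (C→G), site 14 (U→G), site 15 (A→G), site 16 (A→U), site 27 (A→G), site 28 (C→U).
p = 8/33 = 0.242424.
d = −0.75 · ln(1 − (4/3)·0.242424) = −0.75 · ln(0.676768) = −0.75 · (-0.390427) = 0.2928.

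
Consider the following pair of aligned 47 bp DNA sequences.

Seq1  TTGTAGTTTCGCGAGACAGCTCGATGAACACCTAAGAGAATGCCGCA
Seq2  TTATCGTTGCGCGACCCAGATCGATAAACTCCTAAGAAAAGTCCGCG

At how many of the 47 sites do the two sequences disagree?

The sequences differ at positions 3 (G/A), 5 (A/C), 9 (T/G), 15 (G/C), 16 (A/C), 20 (C/A), 26 (G/A), 30 (A/T), 38 (G/A), 41 (T/G), 42 (G/T), 47 (A/G).
That gives 12 mismatches out of 47 aligned sites, so the Hamming distance is 12.

12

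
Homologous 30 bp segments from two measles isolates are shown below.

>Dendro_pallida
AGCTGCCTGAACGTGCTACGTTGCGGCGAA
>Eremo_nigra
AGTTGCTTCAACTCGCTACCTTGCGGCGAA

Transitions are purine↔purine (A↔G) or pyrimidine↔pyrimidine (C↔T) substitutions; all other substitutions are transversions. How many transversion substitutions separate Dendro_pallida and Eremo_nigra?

3

Differing sites — 3:C/T (Ti); 7:C/T (Ti); 9:G/C (Tv); 13:G/T (Tv); 14:T/C (Ti); 20:G/C (Tv).
Of the 6 differences, 3 transitions and 3 transversions, so the answer is 3.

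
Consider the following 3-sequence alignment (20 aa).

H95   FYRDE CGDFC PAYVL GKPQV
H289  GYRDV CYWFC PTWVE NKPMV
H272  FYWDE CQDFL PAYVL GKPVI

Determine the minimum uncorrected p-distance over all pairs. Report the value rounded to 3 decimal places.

0.250

Pairwise Hamming distances:
  H95 vs H289: 9
  H95 vs H272: 5
  H289 vs H272: 12
The smallest is 5 mismatches, between H95 and H272; p = 5/20 = 0.250.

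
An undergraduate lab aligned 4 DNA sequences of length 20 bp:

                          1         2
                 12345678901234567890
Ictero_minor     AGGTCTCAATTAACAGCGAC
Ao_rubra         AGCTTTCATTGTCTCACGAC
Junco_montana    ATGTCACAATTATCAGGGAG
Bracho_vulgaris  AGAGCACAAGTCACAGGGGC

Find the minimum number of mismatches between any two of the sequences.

5

Pairwise Hamming distances:
  Ictero_minor vs Ao_rubra: 9
  Ictero_minor vs Junco_montana: 5
  Ictero_minor vs Bracho_vulgaris: 7
  Ao_rubra vs Junco_montana: 13
  Ao_rubra vs Bracho_vulgaris: 14
  Junco_montana vs Bracho_vulgaris: 8
The smallest is 5, between Ictero_minor and Junco_montana.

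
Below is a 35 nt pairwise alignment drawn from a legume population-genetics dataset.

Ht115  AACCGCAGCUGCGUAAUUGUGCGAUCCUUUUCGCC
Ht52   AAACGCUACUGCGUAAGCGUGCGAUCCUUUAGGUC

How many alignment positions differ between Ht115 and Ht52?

8

Differing sites — 3:C/A; 7:A/U; 8:G/A; 17:U/G; 18:U/C; 31:U/A; 32:C/G; 34:C/U.
That gives 8 mismatches out of 35 aligned sites, so the Hamming distance is 8.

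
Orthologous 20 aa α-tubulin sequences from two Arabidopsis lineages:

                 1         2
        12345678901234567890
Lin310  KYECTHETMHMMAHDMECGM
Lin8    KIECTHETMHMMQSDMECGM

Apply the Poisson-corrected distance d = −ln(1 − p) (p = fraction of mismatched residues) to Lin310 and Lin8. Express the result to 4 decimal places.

Differing sites — 2:Y/I; 13:A/Q; 14:H/S.
p = 3/20 = 0.150000.
d = −ln(1 − 0.150000) = −ln(0.850000) = 0.1625.

0.1625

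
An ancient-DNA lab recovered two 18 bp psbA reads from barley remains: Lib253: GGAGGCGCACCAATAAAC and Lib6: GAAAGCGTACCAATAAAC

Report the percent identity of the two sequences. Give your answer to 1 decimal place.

83.3%

Mismatches occur at site 2 (G↔A), site 4 (G↔A), site 8 (C↔T).
15 of the 18 sites match, so the percent identity is 15/18 × 100 = 83.3%.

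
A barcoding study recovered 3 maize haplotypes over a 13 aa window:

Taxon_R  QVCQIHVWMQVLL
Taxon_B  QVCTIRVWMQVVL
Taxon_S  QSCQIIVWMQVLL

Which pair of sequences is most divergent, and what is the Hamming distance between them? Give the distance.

Pairwise Hamming distances:
  Taxon_R vs Taxon_B: 3
  Taxon_R vs Taxon_S: 2
  Taxon_B vs Taxon_S: 4
The largest is 4, between Taxon_B and Taxon_S.

4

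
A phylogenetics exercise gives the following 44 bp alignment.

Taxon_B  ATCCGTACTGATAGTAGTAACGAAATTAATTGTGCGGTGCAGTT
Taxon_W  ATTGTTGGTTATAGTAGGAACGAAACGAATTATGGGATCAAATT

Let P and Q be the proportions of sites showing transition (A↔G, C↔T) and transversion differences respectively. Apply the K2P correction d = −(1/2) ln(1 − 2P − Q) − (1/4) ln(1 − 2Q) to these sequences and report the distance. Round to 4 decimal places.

0.4559

Differing sites — 3:C/T (Ti); 4:C/G (Tv); 5:G/T (Tv); 7:A/G (Ti); 8:C/G (Tv); 10:G/T (Tv); 18:T/G (Tv); 26:T/C (Ti); 27:T/G (Tv); 32:G/A (Ti); 35:C/G (Tv); 37:G/A (Ti); 39:G/C (Tv); 40:C/A (Tv); 42:G/A (Ti).
Of the 15 differences, 6 transitions and 9 transversions over 44 sites: P = 6/44 = 0.136364, Q = 9/44 = 0.204545.
d = −0.5·ln(0.522727) − 0.25·ln(0.590910) = −0.5·(-0.648696) − 0.25·(-0.526092) = 0.4559.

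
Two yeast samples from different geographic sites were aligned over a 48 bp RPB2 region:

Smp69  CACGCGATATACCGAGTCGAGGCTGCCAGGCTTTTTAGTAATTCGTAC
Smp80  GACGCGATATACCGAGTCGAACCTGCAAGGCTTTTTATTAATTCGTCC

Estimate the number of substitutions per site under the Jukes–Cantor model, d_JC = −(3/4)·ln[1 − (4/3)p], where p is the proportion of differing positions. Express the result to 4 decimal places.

0.1367

Mismatches occur at site 1 (C↔G), site 21 (G↔A), site 22 (G↔C), site 27 (C↔A), site 38 (G↔T), site 47 (A↔C).
p = 6/48 = 0.125000.
d = −0.75 · ln(1 − (4/3)·0.125000) = −0.75 · ln(0.833333) = −0.75 · (-0.182322) = 0.1367.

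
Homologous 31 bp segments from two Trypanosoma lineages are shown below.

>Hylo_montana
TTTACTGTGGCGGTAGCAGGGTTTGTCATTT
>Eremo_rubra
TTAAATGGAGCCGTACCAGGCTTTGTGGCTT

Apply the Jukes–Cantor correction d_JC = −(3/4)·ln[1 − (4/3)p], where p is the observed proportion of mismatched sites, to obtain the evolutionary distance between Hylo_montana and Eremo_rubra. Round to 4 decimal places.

0.4217

Mismatches occur at site 3 (T/A), site 5 (C/A), site 8 (T/G), site 9 (G/A), site 12 (G/C), site 16 (G/C), site 21 (G/C), site 27 (C/G), site 28 (A/G), site 29 (T/C).
p = 10/31 = 0.322581.
d = −0.75 · ln(1 − (4/3)·0.322581) = −0.75 · ln(0.569892) = −0.75 · (-0.562308) = 0.4217.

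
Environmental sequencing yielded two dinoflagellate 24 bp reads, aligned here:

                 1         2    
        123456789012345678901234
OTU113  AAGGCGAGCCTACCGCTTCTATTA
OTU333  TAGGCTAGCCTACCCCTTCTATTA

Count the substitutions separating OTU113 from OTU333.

Mismatches occur at site 1 (A/T), site 6 (G/T), site 15 (G/C).
That gives 3 mismatches out of 24 aligned sites, so the Hamming distance is 3.

3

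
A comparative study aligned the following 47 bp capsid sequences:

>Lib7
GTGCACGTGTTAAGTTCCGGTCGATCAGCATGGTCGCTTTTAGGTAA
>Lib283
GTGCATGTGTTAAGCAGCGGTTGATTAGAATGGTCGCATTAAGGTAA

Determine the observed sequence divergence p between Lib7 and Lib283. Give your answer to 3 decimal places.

0.191

The sequences differ at positions 6 (C/T), 15 (T/C), 16 (T/A), 17 (C/G), 22 (C/T), 26 (C/T), 29 (C/A), 38 (T/A), 41 (T/A).
There are 9 differences over 47 sites, so p = 9/47 = 0.191.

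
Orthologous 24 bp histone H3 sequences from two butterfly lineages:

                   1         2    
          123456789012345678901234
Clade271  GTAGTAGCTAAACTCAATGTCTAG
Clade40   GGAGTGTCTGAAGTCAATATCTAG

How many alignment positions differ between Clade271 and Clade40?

6

Mismatches occur at site 2 (T/G), site 6 (A/G), site 7 (G/T), site 10 (A/G), site 13 (C/G), site 19 (G/A).
That gives 6 mismatches out of 24 aligned sites, so the Hamming distance is 6.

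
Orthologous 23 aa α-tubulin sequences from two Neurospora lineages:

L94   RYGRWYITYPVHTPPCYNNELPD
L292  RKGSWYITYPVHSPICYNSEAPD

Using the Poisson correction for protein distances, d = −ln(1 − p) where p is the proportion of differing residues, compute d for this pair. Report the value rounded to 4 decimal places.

Mismatches occur at site 2 (Y↔K), site 4 (R↔S), site 13 (T↔S), site 15 (P↔I), site 19 (N↔S), site 21 (L↔A).
p = 6/23 = 0.260870.
d = −ln(1 − 0.260870) = −ln(0.739130) = 0.3023.

0.3023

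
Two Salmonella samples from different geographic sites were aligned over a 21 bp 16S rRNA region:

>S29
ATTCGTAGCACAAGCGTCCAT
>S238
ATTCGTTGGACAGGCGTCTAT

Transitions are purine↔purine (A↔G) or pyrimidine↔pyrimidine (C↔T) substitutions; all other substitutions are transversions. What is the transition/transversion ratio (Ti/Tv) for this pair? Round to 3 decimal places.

The sequences differ at positions 7 (A/T, transversion), 9 (C/G, transversion), 13 (A/G, transition), 19 (C/T, transition).
Of the 4 differences, 2 transitions and 2 transversions, so Ti/Tv = 2/2 = 1.000.

1.000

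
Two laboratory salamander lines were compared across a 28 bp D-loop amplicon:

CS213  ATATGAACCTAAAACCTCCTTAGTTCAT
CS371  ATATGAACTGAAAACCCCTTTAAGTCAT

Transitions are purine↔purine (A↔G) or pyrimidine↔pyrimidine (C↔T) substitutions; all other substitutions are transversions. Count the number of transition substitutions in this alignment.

The sequences differ at positions 9 (C/T, transition), 10 (T/G, transversion), 17 (T/C, transition), 19 (C/T, transition), 23 (G/A, transition), 24 (T/G, transversion).
Of the 6 differences, 4 transitions and 2 transversions, so the answer is 4.

4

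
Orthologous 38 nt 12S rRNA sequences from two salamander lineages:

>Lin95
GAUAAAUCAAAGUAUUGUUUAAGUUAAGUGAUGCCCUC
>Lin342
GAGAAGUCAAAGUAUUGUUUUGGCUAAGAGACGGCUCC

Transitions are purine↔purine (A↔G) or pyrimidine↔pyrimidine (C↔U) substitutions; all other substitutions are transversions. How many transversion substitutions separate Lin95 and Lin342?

4

Mismatches occur at site 3 (U→G, transversion), site 6 (A→G, transition), site 21 (A→U, transversion), site 22 (A→G, transition), site 24 (U→C, transition), site 29 (U→A, transversion), site 32 (U→C, transition), site 34 (C→G, transversion), site 36 (C→U, transition), site 37 (U→C, transition).
Of the 10 differences, 6 transitions and 4 transversions, so the answer is 4.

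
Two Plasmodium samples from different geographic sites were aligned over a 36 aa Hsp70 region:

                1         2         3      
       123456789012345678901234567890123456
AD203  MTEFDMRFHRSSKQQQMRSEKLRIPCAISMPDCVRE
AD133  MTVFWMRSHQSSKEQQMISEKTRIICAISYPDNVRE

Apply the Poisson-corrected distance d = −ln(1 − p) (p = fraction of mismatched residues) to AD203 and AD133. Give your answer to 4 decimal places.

Differing sites — 3:E/V; 5:D/W; 8:F/S; 10:R/Q; 14:Q/E; 18:R/I; 22:L/T; 25:P/I; 30:M/Y; 33:C/N.
p = 10/36 = 0.277778.
d = −ln(1 − 0.277778) = −ln(0.722222) = 0.3254.

0.3254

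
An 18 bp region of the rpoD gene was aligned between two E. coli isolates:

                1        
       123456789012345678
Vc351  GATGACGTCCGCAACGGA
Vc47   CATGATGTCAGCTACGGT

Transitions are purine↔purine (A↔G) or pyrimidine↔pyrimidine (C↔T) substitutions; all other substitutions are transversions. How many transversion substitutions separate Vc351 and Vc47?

The sequences differ at positions 1 (G/C, transversion), 6 (C/T, transition), 10 (C/A, transversion), 13 (A/T, transversion), 18 (A/T, transversion).
Of the 5 differences, 1 transition and 4 transversions, so the answer is 4.

4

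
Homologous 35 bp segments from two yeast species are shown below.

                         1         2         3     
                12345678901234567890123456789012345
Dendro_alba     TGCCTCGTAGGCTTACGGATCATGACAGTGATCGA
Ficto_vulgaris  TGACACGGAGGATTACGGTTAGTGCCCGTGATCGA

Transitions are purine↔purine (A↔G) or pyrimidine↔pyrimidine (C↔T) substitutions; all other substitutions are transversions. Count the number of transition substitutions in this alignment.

1

Mismatches occur at site 3 (C→A, transversion), site 5 (T→A, transversion), site 8 (T→G, transversion), site 12 (C→A, transversion), site 19 (A→T, transversion), site 21 (C→A, transversion), site 22 (A→G, transition), site 25 (A→C, transversion), site 27 (A→C, transversion).
Of the 9 differences, 1 transition and 8 transversions, so the answer is 1.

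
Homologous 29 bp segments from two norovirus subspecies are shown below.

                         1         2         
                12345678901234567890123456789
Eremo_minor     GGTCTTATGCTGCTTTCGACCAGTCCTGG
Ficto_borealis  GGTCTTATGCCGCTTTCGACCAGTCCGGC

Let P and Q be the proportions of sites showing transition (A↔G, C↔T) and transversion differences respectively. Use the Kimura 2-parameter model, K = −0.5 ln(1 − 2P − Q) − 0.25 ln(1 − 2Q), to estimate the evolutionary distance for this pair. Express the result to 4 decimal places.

Mismatches occur at site 11 (T/C, transition), site 27 (T/G, transversion), site 29 (G/C, transversion).
Of the 3 differences, 1 transition and 2 transversions over 29 sites: P = 1/29 = 0.034483, Q = 2/29 = 0.068966.
d = −0.5·ln(0.862068) − 0.25·ln(0.862068) = −0.5·(-0.148421) − 0.25·(-0.148421) = 0.1113.

0.1113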